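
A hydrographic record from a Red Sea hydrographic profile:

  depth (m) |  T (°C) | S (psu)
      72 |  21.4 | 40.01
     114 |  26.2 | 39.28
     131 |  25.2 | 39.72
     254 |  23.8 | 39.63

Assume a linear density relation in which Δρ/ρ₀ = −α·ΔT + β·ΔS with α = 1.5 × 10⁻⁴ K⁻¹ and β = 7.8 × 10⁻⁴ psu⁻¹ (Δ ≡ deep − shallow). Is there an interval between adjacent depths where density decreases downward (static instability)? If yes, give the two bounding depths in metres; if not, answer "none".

Evaluate Δρ/ρ₀ = −αΔT + βΔS across each adjacent pair:
  72–114 m: −αΔT+βΔS = −(1.5 × 10⁻⁴)(+4.8)+(7.8 × 10⁻⁴)(-0.73) = -1.3 × 10⁻³ → UNSTABLE
  114–131 m: −αΔT+βΔS = −(1.5 × 10⁻⁴)(-1.0)+(7.8 × 10⁻⁴)(+0.44) = 4.9 × 10⁻⁴ → stable
  131–254 m: −αΔT+βΔS = −(1.5 × 10⁻⁴)(-1.4)+(7.8 × 10⁻⁴)(-0.09) = 1.4 × 10⁻⁴ → stable
The 72–114 m interval has Δρ < 0: lighter water underlies denser water.

72–114 m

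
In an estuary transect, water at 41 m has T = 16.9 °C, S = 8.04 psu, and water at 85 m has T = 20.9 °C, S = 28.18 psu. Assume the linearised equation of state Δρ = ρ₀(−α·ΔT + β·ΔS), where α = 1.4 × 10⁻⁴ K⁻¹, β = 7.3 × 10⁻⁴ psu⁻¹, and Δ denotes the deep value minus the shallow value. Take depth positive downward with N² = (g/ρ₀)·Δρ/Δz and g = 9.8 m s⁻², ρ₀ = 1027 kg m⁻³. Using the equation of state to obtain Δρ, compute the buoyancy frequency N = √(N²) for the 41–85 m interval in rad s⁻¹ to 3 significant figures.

0.0561 rad s⁻¹

ΔT = +4.0 K, ΔS = +20.14 psu (deep − shallow).
Δρ/ρ₀ = −αΔT + βΔS = -5.60 × 10⁻⁴ + 0.0147022 = 0.0141422, so Δρ ≈ 14.52 kg m⁻³.
N² = (g/ρ₀)·Δρ/Δz = g·(Δρ/ρ₀)/Δz = 9.8 × 0.0141422 / 44 = 3.1499 × 10⁻³ s⁻².
N = √(3.1499 × 10⁻³) = 0.056124 rad s⁻¹ ≈ 0.0561 rad s⁻¹.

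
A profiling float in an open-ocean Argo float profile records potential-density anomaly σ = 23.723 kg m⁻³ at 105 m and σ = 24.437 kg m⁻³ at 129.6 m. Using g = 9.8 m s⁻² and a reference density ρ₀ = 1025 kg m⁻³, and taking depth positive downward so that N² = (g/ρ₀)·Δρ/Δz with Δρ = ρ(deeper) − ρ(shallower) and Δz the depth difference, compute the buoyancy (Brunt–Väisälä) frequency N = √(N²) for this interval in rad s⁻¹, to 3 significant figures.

Δρ = 1024.437 − 1023.723 = 0.714 kg m⁻³ over Δz = 129.6 − 105 = 24.6 m.
N² = (9.8/1025) × (0.714/24.6) = 2.7750 × 10⁻⁴ s⁻².
N = √(2.7750 × 10⁻⁴) = 0.016658 rad s⁻¹ ≈ 0.0167 rad s⁻¹.
N² > 0, so the interval is statically stable.

0.0167 rad s⁻¹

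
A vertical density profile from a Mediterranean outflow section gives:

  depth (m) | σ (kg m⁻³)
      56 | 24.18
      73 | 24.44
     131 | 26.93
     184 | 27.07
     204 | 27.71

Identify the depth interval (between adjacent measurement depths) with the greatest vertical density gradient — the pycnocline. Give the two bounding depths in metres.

73–131 m

Compute the density gradient over each adjacent pair:
  56–73 m: Δρ/Δz = 0.26/17 = 0.015 kg m⁻⁴
  73–131 m: Δρ/Δz = 2.49/58 = 0.043 kg m⁻⁴
  131–184 m: Δρ/Δz = 0.14/53 = 2.6 × 10⁻³ kg m⁻⁴
  184–204 m: Δρ/Δz = 0.64/20 = 0.032 kg m⁻⁴
The largest gradient is in the 73–131 m interval — the pycnocline.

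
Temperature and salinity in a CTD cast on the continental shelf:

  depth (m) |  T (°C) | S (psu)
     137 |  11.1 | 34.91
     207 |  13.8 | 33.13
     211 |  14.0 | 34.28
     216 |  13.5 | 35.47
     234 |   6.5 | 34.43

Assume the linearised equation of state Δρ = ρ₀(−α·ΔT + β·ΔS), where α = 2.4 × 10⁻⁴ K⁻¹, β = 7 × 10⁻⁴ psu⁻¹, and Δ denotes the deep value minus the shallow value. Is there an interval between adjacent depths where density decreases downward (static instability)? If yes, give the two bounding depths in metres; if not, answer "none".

137–207 m

Evaluate Δρ/ρ₀ = −αΔT + βΔS across each adjacent pair:
  137–207 m: −αΔT+βΔS = −(2.4 × 10⁻⁴)(+2.7)+(7 × 10⁻⁴)(-1.78) = -1.9 × 10⁻³ → UNSTABLE
  207–211 m: −αΔT+βΔS = −(2.4 × 10⁻⁴)(+0.2)+(7 × 10⁻⁴)(+1.15) = 7.6 × 10⁻⁴ → stable
  211–216 m: −αΔT+βΔS = −(2.4 × 10⁻⁴)(-0.5)+(7 × 10⁻⁴)(+1.19) = 9.5 × 10⁻⁴ → stable
  216–234 m: −αΔT+βΔS = −(2.4 × 10⁻⁴)(-7.0)+(7 × 10⁻⁴)(-1.04) = 9.5 × 10⁻⁴ → stable
The 137–207 m interval has Δρ < 0: lighter water underlies denser water.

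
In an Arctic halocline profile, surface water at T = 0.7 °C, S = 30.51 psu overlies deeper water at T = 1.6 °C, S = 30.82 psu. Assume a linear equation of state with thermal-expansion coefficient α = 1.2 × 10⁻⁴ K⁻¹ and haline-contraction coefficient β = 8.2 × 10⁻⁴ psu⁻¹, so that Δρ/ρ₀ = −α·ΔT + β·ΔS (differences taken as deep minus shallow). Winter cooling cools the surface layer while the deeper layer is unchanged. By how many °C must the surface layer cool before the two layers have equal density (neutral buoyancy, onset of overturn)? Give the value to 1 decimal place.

Neutral buoyancy requires Δρ = 0, i.e. −α(T_deep − T_surf′) + β(S_deep − S_surf) = 0.
T_surf′ = T_deep − (β/α)·ΔS = 1.6 − (8.2 × 10⁻⁴/1.2 × 10⁻⁴)·(+0.31) = -0.518 °C.
Cooling required: 0.7 − (-0.518) = 1.218 °C.

1.2 °C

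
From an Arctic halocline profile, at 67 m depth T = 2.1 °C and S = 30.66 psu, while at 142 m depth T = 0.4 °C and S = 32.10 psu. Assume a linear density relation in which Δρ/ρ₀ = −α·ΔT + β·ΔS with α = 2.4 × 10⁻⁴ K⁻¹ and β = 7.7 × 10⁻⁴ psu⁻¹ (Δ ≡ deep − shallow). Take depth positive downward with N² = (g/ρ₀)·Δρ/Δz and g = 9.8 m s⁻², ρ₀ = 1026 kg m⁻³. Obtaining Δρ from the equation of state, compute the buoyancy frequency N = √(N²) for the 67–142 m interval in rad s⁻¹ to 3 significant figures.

ΔT = -1.7 K, ΔS = +1.44 psu (deep − shallow).
Δρ/ρ₀ = −αΔT + βΔS = 4.08 × 10⁻⁴ + 1.1088 × 10⁻³ = 1.5168 × 10⁻³, so Δρ ≈ 1.556 kg m⁻³.
N² = (g/ρ₀)·Δρ/Δz = g·(Δρ/ρ₀)/Δz = 9.8 × 1.5168 × 10⁻³ / 75 = 1.9820 × 10⁻⁴ s⁻².
N = √(1.9820 × 10⁻⁴) = 0.014078 rad s⁻¹ ≈ 0.0141 rad s⁻¹.

0.0141 rad s⁻¹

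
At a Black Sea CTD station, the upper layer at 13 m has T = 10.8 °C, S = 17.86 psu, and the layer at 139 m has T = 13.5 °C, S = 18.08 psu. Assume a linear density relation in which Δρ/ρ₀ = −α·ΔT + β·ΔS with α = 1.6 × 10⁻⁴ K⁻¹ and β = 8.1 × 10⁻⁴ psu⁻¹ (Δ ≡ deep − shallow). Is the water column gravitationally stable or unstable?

unstable

ΔT = 13.5 − 10.8 = +2.7 K and ΔS = 18.08 − 17.86 = +0.22 psu (deep − shallow).
−αΔT = -4.32 × 10⁻⁴; βΔS = 1.782 × 10⁻⁴; sum Δρ/ρ₀ = -2.538 × 10⁻⁴.
Δρ/ρ₀ < 0, so Δρ < 0: deeper water is lighter → statically unstable; the column would overturn.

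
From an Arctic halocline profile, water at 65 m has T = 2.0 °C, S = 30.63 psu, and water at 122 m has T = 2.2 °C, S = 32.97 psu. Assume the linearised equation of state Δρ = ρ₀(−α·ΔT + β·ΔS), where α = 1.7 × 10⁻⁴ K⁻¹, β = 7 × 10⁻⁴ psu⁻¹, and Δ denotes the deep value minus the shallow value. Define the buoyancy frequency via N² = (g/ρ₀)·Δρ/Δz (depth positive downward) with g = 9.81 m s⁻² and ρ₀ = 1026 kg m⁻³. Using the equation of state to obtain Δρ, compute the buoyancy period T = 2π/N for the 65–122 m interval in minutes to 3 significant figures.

6.30 min

ΔT = +0.2 K, ΔS = +2.34 psu (deep − shallow).
Δρ/ρ₀ = −αΔT + βΔS = -3.40 × 10⁻⁵ + 1.638 × 10⁻³ = 1.604 × 10⁻³, so Δρ ≈ 1.646 kg m⁻³.
N² = (g/ρ₀)·Δρ/Δz = g·(Δρ/ρ₀)/Δz = 9.81 × 1.604 × 10⁻³ / 57 = 2.7606 × 10⁻⁴ s⁻².
N = √(2.7606 × 10⁻⁴) = 0.016615 rad s⁻¹ → T = 2π/N = 378.16 s = 6.3027 min ≈ 6.30 min.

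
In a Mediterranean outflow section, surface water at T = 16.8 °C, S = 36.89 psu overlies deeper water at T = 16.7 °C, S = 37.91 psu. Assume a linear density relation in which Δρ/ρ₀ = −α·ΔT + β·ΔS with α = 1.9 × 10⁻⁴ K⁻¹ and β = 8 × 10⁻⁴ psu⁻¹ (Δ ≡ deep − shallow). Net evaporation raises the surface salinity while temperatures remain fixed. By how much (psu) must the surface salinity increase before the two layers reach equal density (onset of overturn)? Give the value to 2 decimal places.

Neutral buoyancy requires −α(T_deep − T_surf) + β(S_deep − S_surf′) = 0.
S_surf′ = S_deep − (α/β)·ΔT = 37.91 − (1.9 × 10⁻⁴/8 × 10⁻⁴)·(-0.1) = 37.9337 psu.
Increase required: 37.9337 − 36.89 = 1.0437 psu.

1.04 psu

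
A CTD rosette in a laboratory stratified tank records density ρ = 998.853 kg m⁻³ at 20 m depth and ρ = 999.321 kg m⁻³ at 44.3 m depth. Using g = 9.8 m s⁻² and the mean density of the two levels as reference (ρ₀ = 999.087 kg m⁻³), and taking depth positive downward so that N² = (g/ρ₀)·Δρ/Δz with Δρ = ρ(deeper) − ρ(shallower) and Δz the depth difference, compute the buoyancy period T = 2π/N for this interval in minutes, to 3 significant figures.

Δρ = 999.321 − 998.853 = 0.468 kg m⁻³ over Δz = 44.3 − 20 = 24.3 m.
N² = (9.8/999.087) × (0.468/24.3) = 1.8891 × 10⁻⁴ s⁻².
N = √(1.8891 × 10⁻⁴) = 0.013744 rad s⁻¹, so T = 2π/N = 457.16 s = 7.6193 min ≈ 7.62 min.

7.62 min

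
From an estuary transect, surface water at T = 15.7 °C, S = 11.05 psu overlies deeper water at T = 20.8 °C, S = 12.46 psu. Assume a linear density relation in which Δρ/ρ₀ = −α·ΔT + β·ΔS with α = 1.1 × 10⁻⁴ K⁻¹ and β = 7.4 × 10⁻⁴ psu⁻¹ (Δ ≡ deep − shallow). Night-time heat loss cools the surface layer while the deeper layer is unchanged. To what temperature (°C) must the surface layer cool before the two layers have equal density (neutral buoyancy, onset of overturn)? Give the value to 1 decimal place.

Neutral buoyancy requires Δρ = 0, i.e. −α(T_deep − T_surf′) + β(S_deep − S_surf) = 0.
T_surf′ = T_deep − (β/α)·ΔS = 20.8 − (7.4 × 10⁻⁴/1.1 × 10⁻⁴)·(+1.41) = 11.315 °C.
Cooling required: 15.7 − (11.315) = 4.385 °C.

11.3 °C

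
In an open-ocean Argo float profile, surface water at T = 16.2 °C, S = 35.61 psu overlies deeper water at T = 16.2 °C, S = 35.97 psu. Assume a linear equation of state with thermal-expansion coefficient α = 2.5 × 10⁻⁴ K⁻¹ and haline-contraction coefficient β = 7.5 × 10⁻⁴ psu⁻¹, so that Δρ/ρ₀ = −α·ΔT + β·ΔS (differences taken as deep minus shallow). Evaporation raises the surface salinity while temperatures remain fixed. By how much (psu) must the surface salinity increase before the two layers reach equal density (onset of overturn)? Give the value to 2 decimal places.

Neutral buoyancy requires −α(T_deep − T_surf) + β(S_deep − S_surf′) = 0.
S_surf′ = S_deep − (α/β)·ΔT = 35.97 − (2.5 × 10⁻⁴/7.5 × 10⁻⁴)·(+0.0) = 35.9700 psu.
Increase required: 35.9700 − 35.61 = 0.3600 psu.

0.36 psu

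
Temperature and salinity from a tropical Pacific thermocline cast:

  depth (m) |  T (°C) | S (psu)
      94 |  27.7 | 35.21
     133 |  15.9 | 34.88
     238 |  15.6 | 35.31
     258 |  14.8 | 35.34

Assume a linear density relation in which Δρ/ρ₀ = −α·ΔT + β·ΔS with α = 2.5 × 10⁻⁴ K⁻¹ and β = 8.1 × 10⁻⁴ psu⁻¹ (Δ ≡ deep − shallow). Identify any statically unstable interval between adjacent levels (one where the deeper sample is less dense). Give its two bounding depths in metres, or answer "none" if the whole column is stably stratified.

none

Evaluate Δρ/ρ₀ = −αΔT + βΔS across each adjacent pair:
  94–133 m: −αΔT+βΔS = −(2.5 × 10⁻⁴)(-11.8)+(8.1 × 10⁻⁴)(-0.33) = 2.7 × 10⁻³ → stable
  133–238 m: −αΔT+βΔS = −(2.5 × 10⁻⁴)(-0.3)+(8.1 × 10⁻⁴)(+0.43) = 4.2 × 10⁻⁴ → stable
  238–258 m: −αΔT+βΔS = −(2.5 × 10⁻⁴)(-0.8)+(8.1 × 10⁻⁴)(+0.03) = 2.2 × 10⁻⁴ → stable
Every interval has Δρ > 0: the column is stably stratified throughout.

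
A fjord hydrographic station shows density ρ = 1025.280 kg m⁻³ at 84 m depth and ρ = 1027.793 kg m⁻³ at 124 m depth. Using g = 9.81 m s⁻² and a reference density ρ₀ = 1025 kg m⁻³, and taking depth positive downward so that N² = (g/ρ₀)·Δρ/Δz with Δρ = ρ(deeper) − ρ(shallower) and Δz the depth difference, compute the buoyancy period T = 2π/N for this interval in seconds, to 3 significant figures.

Δρ = 1027.793 − 1025.280 = 2.513 kg m⁻³ over Δz = 124 − 84 = 40 m.
N² = (9.81/1025) × (2.513/40) = 6.0128 × 10⁻⁴ s⁻².
N = √(6.0128 × 10⁻⁴) = 0.024521 rad s⁻¹, so T = 2π/N = 256.24 s ≈ 256 s.
Since Δρ > 0 the layer is stably stratified.

256 s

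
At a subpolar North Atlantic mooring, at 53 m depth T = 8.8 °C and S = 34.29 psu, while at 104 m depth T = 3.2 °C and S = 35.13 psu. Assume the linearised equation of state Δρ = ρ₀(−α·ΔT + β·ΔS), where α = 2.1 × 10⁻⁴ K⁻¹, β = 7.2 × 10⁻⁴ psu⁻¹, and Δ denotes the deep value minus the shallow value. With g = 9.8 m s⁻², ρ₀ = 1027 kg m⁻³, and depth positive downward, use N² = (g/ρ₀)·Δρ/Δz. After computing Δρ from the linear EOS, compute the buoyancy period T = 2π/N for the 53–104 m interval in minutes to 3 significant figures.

ΔT = -5.6 K, ΔS = +0.84 psu (deep − shallow).
Δρ/ρ₀ = −αΔT + βΔS = 1.176 × 10⁻³ + 6.048 × 10⁻⁴ = 1.7808 × 10⁻³, so Δρ ≈ 1.829 kg m⁻³.
N² = (g/ρ₀)·Δρ/Δz = g·(Δρ/ρ₀)/Δz = 9.8 × 1.7808 × 10⁻³ / 51 = 3.4219 × 10⁻⁴ s⁻².
N = √(3.4219 × 10⁻⁴) = 0.018498 rad s⁻¹ → T = 2π/N = 339.67 s = 5.6612 min ≈ 5.66 min.

5.66 min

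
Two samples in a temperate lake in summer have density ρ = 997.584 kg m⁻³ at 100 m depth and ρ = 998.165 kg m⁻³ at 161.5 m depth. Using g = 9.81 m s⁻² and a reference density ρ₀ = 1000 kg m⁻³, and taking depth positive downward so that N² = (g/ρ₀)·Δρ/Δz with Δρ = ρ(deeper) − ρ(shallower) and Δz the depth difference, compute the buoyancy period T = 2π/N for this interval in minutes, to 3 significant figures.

10.9 min

Δρ = 998.165 − 997.584 = 0.581 kg m⁻³ over Δz = 161.5 − 100 = 61.5 m.
N² = (9.81/1000) × (0.581/61.5) = 9.2677 × 10⁻⁵ s⁻².
N = √(9.2677 × 10⁻⁵) = 9.6269 × 10⁻³ rad s⁻¹, so T = 2π/N = 652.67 s = 10.878 min ≈ 10.9 min.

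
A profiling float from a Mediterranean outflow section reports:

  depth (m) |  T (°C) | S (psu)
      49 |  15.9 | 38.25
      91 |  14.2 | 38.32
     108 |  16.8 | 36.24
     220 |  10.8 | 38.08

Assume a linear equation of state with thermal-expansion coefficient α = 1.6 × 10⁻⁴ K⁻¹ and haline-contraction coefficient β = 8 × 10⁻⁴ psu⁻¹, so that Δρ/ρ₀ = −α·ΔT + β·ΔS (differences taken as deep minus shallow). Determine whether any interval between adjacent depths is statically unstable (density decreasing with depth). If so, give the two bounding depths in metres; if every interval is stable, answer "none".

91–108 m

Evaluate Δρ/ρ₀ = −αΔT + βΔS across each adjacent pair:
  49–91 m: −αΔT+βΔS = −(1.6 × 10⁻⁴)(-1.7)+(8 × 10⁻⁴)(+0.07) = 3.3 × 10⁻⁴ → stable
  91–108 m: −αΔT+βΔS = −(1.6 × 10⁻⁴)(+2.6)+(8 × 10⁻⁴)(-2.08) = -2.1 × 10⁻³ → UNSTABLE
  108–220 m: −αΔT+βΔS = −(1.6 × 10⁻⁴)(-6.0)+(8 × 10⁻⁴)(+1.84) = 2.4 × 10⁻³ → stable
The 91–108 m interval has Δρ < 0: lighter water underlies denser water.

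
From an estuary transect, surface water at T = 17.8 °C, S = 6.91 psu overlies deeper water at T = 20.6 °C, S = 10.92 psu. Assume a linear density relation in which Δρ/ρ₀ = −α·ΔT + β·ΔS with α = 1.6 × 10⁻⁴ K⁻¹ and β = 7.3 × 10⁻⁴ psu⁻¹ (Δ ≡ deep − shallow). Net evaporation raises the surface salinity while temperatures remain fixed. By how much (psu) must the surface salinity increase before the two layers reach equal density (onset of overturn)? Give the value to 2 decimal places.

Neutral buoyancy requires −α(T_deep − T_surf) + β(S_deep − S_surf′) = 0.
S_surf′ = S_deep − (α/β)·ΔT = 10.92 − (1.6 × 10⁻⁴/7.3 × 10⁻⁴)·(+2.8) = 10.3063 psu.
Increase required: 10.3063 − 6.91 = 3.3963 psu.

3.40 psu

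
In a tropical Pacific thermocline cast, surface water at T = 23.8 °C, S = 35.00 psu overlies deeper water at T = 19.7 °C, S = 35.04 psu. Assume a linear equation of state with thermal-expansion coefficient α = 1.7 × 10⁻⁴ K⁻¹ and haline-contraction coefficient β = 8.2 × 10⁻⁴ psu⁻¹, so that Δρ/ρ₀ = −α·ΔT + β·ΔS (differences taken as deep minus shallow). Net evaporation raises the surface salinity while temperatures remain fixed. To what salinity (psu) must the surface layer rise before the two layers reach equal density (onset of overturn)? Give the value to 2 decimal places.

35.89 psu

Neutral buoyancy requires −α(T_deep − T_surf) + β(S_deep − S_surf′) = 0.
S_surf′ = S_deep − (α/β)·ΔT = 35.04 − (1.7 × 10⁻⁴/8.2 × 10⁻⁴)·(-4.1) = 35.8900 psu.
Increase required: 35.8900 − 35.00 = 0.8900 psu.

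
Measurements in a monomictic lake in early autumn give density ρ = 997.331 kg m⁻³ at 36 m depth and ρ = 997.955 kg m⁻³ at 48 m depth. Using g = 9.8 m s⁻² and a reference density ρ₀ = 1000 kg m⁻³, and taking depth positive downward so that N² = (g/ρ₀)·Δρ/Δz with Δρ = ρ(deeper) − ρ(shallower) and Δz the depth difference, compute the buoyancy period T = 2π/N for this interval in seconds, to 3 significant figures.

278 s

Δρ = 997.955 − 997.331 = 0.624 kg m⁻³ over Δz = 48 − 36 = 12 m.
N² = (9.8/1000) × (0.624/12) = 5.0960 × 10⁻⁴ s⁻².
N = √(5.0960 × 10⁻⁴) = 0.022574 rad s⁻¹, so T = 2π/N = 278.34 s ≈ 278 s.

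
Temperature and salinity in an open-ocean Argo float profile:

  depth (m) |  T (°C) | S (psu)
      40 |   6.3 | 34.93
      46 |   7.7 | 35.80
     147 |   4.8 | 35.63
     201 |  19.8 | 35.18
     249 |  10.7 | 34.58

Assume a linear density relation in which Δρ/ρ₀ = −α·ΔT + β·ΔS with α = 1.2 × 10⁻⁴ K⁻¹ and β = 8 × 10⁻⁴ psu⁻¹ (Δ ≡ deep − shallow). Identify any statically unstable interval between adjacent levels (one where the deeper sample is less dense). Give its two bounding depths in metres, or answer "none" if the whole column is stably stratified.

Evaluate Δρ/ρ₀ = −αΔT + βΔS across each adjacent pair:
  40–46 m: −αΔT+βΔS = −(1.2 × 10⁻⁴)(+1.4)+(8 × 10⁻⁴)(+0.87) = 5.3 × 10⁻⁴ → stable
  46–147 m: −αΔT+βΔS = −(1.2 × 10⁻⁴)(-2.9)+(8 × 10⁻⁴)(-0.17) = 2.1 × 10⁻⁴ → stable
  147–201 m: −αΔT+βΔS = −(1.2 × 10⁻⁴)(+15.0)+(8 × 10⁻⁴)(-0.45) = -2.2 × 10⁻³ → UNSTABLE
  201–249 m: −αΔT+βΔS = −(1.2 × 10⁻⁴)(-9.1)+(8 × 10⁻⁴)(-0.60) = 6.1 × 10⁻⁴ → stable
The 147–201 m interval has Δρ < 0: lighter water underlies denser water.

147–201 m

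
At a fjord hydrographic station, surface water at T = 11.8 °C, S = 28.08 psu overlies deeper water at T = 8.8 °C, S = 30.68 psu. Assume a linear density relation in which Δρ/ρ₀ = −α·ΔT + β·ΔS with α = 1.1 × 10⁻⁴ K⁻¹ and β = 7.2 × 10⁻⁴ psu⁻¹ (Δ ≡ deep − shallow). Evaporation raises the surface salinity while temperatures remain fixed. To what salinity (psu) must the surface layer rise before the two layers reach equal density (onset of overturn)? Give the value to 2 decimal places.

Neutral buoyancy requires −α(T_deep − T_surf) + β(S_deep − S_surf′) = 0.
S_surf′ = S_deep − (α/β)·ΔT = 30.68 − (1.1 × 10⁻⁴/7.2 × 10⁻⁴)·(-3.0) = 31.1383 psu.
Increase required: 31.1383 − 28.08 = 3.0583 psu.

31.14 psu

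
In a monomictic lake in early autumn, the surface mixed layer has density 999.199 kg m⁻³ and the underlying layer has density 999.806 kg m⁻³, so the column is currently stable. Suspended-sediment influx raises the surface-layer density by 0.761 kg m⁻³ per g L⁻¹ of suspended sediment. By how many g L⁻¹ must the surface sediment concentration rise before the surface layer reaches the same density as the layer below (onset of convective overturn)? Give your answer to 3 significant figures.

0.798 g L⁻¹

Density deficit of the surface layer: 999.806 − 999.199 = 0.607 kg m⁻³.
Required change = 0.607 / 0.761 = 0.798 g L⁻¹.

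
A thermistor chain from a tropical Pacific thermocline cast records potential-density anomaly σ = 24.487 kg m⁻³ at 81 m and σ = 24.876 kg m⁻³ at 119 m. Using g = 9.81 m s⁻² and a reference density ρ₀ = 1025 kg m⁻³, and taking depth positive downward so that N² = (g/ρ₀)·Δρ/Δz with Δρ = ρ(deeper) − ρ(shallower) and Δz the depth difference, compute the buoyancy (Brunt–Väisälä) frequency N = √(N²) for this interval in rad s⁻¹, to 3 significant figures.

9.90 × 10⁻³ rad s⁻¹

Δρ = 1024.876 − 1024.487 = 0.389 kg m⁻³ over Δz = 119 − 81 = 38 m.
N² = (9.81/1025) × (0.389/38) = 9.7974 × 10⁻⁵ s⁻².
N = √(9.7974 × 10⁻⁵) = 9.8982 × 10⁻³ rad s⁻¹ ≈ 9.90 × 10⁻³ rad s⁻¹.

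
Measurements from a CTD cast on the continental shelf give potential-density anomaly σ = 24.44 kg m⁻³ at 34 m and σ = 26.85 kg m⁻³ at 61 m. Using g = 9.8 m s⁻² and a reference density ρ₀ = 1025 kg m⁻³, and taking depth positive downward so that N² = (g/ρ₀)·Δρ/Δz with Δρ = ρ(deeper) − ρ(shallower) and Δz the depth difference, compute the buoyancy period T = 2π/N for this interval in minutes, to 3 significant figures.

3.58 min

Δρ = 1026.85 − 1024.44 = 2.41 kg m⁻³ over Δz = 61 − 34 = 27 m.
N² = (9.8/1025) × (2.41/27) = 8.5341 × 10⁻⁴ s⁻².
N = √(8.5341 × 10⁻⁴) = 0.029213 rad s⁻¹, so T = 2π/N = 215.08 s = 3.5847 min ≈ 3.58 min.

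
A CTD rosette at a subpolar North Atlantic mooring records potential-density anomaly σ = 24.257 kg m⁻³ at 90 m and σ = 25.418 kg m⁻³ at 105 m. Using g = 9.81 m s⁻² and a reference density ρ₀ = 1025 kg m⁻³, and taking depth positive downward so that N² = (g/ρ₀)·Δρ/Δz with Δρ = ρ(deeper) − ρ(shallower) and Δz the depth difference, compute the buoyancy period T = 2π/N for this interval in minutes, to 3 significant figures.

Δρ = 1025.418 − 1024.257 = 1.161 kg m⁻³ over Δz = 105 − 90 = 15 m.
N² = (9.81/1025) × (1.161/15) = 7.4077 × 10⁻⁴ s⁻².
N = √(7.4077 × 10⁻⁴) = 0.027217 rad s⁻¹, so T = 2π/N = 230.86 s = 3.8477 min ≈ 3.85 min.

3.85 min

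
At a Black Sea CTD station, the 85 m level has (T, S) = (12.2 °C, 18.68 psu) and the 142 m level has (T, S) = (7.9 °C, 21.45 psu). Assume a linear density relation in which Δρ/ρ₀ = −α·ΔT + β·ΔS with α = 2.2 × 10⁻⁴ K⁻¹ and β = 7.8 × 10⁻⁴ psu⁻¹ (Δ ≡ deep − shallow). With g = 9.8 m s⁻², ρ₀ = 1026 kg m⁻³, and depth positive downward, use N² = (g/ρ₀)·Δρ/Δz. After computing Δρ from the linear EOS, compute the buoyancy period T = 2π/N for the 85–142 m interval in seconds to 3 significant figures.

ΔT = -4.3 K, ΔS = +2.77 psu (deep − shallow).
Δρ/ρ₀ = −αΔT + βΔS = 9.46 × 10⁻⁴ + 2.1606 × 10⁻³ = 3.1066 × 10⁻³, so Δρ ≈ 3.187 kg m⁻³.
N² = (g/ρ₀)·Δρ/Δz = g·(Δρ/ρ₀)/Δz = 9.8 × 3.1066 × 10⁻³ / 57 = 5.3412 × 10⁻⁴ s⁻².
N = √(5.3412 × 10⁻⁴) = 0.023111 rad s⁻¹ → T = 2π/N = 271.87 s ≈ 272 s.

272 s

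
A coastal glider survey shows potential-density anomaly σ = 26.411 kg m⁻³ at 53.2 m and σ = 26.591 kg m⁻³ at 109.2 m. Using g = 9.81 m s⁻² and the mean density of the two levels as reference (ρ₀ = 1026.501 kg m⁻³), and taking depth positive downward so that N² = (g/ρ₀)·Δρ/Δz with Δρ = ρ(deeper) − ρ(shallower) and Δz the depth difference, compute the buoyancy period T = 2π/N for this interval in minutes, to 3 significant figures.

Δρ = 1026.591 − 1026.411 = 0.180 kg m⁻³ over Δz = 109.2 − 53.2 = 56 m.
N² = (9.81/1026.501) × (0.180/56) = 3.0718 × 10⁻⁵ s⁻².
N = √(3.0718 × 10⁻⁵) = 5.5424 × 10⁻³ rad s⁻¹, so T = 2π/N = 1.1337 × 10³ s = 18.895 min ≈ 18.9 min.

18.9 min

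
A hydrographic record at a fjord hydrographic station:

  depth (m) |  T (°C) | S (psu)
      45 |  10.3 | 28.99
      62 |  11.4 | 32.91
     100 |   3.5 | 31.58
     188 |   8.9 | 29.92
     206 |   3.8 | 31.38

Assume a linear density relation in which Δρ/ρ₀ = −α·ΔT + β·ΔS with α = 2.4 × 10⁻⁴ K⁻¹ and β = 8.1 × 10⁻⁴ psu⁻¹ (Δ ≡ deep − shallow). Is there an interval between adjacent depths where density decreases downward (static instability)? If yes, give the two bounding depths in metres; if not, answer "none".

100–188 m

Evaluate Δρ/ρ₀ = −αΔT + βΔS across each adjacent pair:
  45–62 m: −αΔT+βΔS = −(2.4 × 10⁻⁴)(+1.1)+(8.1 × 10⁻⁴)(+3.92) = 2.9 × 10⁻³ → stable
  62–100 m: −αΔT+βΔS = −(2.4 × 10⁻⁴)(-7.9)+(8.1 × 10⁻⁴)(-1.33) = 8.2 × 10⁻⁴ → stable
  100–188 m: −αΔT+βΔS = −(2.4 × 10⁻⁴)(+5.4)+(8.1 × 10⁻⁴)(-1.66) = -2.6 × 10⁻³ → UNSTABLE
  188–206 m: −αΔT+βΔS = −(2.4 × 10⁻⁴)(-5.1)+(8.1 × 10⁻⁴)(+1.46) = 2.4 × 10⁻³ → stable
The 100–188 m interval has Δρ < 0: lighter water underlies denser water.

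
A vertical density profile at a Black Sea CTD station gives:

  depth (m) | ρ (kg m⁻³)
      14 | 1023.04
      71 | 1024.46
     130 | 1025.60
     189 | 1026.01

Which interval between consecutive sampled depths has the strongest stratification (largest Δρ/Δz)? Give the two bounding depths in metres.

Compute the density gradient over each adjacent pair:
  14–71 m: Δρ/Δz = 1.42/57 = 0.025 kg m⁻⁴
  71–130 m: Δρ/Δz = 1.14/59 = 0.019 kg m⁻⁴
  130–189 m: Δρ/Δz = 0.41/59 = 6.9 × 10⁻³ kg m⁻⁴
The largest gradient is in the 14–71 m interval — the pycnocline.

14–71 m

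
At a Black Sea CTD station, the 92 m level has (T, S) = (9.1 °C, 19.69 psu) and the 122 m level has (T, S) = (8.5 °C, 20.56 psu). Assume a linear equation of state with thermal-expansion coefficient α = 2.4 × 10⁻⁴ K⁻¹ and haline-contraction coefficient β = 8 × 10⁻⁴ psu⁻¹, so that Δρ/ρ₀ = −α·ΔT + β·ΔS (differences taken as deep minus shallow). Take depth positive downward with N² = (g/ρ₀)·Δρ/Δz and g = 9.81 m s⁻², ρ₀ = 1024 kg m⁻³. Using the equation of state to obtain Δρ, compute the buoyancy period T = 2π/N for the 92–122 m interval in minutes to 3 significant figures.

ΔT = -0.6 K, ΔS = +0.87 psu (deep − shallow).
Δρ/ρ₀ = −αΔT + βΔS = 1.44 × 10⁻⁴ + 6.96 × 10⁻⁴ = 8.40 × 10⁻⁴, so Δρ ≈ 0.8602 kg m⁻³.
N² = (g/ρ₀)·Δρ/Δz = g·(Δρ/ρ₀)/Δz = 9.81 × 8.40 × 10⁻⁴ / 30 = 2.7468 × 10⁻⁴ s⁻².
N = √(2.7468 × 10⁻⁴) = 0.016573 rad s⁻¹ → T = 2π/N = 379.12 s = 6.3187 min ≈ 6.32 min.

6.32 min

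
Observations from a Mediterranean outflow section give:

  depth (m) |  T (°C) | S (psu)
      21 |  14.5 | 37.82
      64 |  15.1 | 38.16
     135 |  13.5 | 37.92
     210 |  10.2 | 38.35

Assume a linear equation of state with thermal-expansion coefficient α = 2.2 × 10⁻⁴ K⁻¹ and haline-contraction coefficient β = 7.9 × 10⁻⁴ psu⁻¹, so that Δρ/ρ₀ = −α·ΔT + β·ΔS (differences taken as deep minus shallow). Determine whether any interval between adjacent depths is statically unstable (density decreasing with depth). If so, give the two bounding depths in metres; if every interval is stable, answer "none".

none

Evaluate Δρ/ρ₀ = −αΔT + βΔS across each adjacent pair:
  21–64 m: −αΔT+βΔS = −(2.2 × 10⁻⁴)(+0.6)+(7.9 × 10⁻⁴)(+0.34) = 1.4 × 10⁻⁴ → stable
  64–135 m: −αΔT+βΔS = −(2.2 × 10⁻⁴)(-1.6)+(7.9 × 10⁻⁴)(-0.24) = 1.6 × 10⁻⁴ → stable
  135–210 m: −αΔT+βΔS = −(2.2 × 10⁻⁴)(-3.3)+(7.9 × 10⁻⁴)(+0.43) = 1.1 × 10⁻³ → stable
Every interval has Δρ > 0: the column is stably stratified throughout.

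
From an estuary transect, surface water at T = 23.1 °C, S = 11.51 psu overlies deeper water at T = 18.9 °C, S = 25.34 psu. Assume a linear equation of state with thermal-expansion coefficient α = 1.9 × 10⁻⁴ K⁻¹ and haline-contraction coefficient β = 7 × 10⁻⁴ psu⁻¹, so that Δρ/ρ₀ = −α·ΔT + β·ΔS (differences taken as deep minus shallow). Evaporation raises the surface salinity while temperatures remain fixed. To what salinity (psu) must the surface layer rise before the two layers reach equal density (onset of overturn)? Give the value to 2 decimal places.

26.48 psu

Neutral buoyancy requires −α(T_deep − T_surf) + β(S_deep − S_surf′) = 0.
S_surf′ = S_deep − (α/β)·ΔT = 25.34 − (1.9 × 10⁻⁴/7 × 10⁻⁴)·(-4.2) = 26.4800 psu.
Increase required: 26.4800 − 11.51 = 14.9700 psu.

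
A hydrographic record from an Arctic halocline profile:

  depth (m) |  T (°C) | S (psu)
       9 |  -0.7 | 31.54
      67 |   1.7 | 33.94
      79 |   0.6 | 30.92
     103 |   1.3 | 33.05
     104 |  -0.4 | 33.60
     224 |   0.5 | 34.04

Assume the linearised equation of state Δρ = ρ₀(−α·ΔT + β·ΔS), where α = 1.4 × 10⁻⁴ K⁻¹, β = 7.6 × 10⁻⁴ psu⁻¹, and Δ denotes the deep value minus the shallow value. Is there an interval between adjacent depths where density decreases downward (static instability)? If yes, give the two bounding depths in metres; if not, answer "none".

Evaluate Δρ/ρ₀ = −αΔT + βΔS across each adjacent pair:
  9–67 m: −αΔT+βΔS = −(1.4 × 10⁻⁴)(+2.4)+(7.6 × 10⁻⁴)(+2.40) = 1.5 × 10⁻³ → stable
  67–79 m: −αΔT+βΔS = −(1.4 × 10⁻⁴)(-1.1)+(7.6 × 10⁻⁴)(-3.02) = -2.1 × 10⁻³ → UNSTABLE
  79–103 m: −αΔT+βΔS = −(1.4 × 10⁻⁴)(+0.7)+(7.6 × 10⁻⁴)(+2.13) = 1.5 × 10⁻³ → stable
  103–104 m: −αΔT+βΔS = −(1.4 × 10⁻⁴)(-1.7)+(7.6 × 10⁻⁴)(+0.55) = 6.6 × 10⁻⁴ → stable
  104–224 m: −αΔT+βΔS = −(1.4 × 10⁻⁴)(+0.9)+(7.6 × 10⁻⁴)(+0.44) = 2.1 × 10⁻⁴ → stable
The 67–79 m interval has Δρ < 0: lighter water underlies denser water.

67–79 m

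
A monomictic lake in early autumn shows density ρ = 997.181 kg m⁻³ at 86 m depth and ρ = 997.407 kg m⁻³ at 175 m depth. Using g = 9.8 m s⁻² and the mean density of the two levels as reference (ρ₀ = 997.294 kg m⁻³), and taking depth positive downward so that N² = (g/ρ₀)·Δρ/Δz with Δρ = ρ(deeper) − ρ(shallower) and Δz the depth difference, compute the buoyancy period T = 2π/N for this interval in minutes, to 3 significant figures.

Δρ = 997.407 − 997.181 = 0.226 kg m⁻³ over Δz = 175 − 86 = 89 m.
N² = (9.8/997.294) × (0.226/89) = 2.4953 × 10⁻⁵ s⁻².
N = √(2.4953 × 10⁻⁵) = 4.9953 × 10⁻³ rad s⁻¹, so T = 2π/N = 1.2578 × 10³ s = 20.963 min ≈ 21.0 min.

21.0 min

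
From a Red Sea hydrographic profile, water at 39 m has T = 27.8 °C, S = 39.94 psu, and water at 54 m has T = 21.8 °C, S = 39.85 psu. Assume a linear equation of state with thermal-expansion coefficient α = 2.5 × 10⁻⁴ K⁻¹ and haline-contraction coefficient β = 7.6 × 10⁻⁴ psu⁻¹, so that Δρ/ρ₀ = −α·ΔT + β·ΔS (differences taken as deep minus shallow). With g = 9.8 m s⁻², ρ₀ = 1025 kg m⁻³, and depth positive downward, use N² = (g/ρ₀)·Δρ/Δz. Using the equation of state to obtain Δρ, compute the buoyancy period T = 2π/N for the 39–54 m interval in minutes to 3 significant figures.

3.42 min

ΔT = -6.0 K, ΔS = -0.09 psu (deep − shallow).
Δρ/ρ₀ = −αΔT + βΔS = 1.50 × 10⁻³ − 6.84 × 10⁻⁵ = 1.4316 × 10⁻³, so Δρ ≈ 1.467 kg m⁻³.
N² = (g/ρ₀)·Δρ/Δz = g·(Δρ/ρ₀)/Δz = 9.8 × 1.4316 × 10⁻³ / 15 = 9.3531 × 10⁻⁴ s⁻².
N = √(9.3531 × 10⁻⁴) = 0.030583 rad s⁻¹ → T = 2π/N = 205.45 s = 3.4242 min ≈ 3.42 min.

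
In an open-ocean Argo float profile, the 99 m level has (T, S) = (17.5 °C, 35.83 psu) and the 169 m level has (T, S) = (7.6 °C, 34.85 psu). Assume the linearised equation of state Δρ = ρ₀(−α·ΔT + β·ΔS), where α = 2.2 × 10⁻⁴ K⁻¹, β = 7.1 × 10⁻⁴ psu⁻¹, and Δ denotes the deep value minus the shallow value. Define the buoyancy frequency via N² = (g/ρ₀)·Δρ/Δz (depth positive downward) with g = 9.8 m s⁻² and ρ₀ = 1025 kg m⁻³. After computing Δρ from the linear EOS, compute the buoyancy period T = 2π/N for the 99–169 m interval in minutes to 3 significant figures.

ΔT = -9.9 K, ΔS = -0.98 psu (deep − shallow).
Δρ/ρ₀ = −αΔT + βΔS = 2.178 × 10⁻³ − 6.958 × 10⁻⁴ = 1.4822 × 10⁻³, so Δρ ≈ 1.519 kg m⁻³.
N² = (g/ρ₀)·Δρ/Δz = g·(Δρ/ρ₀)/Δz = 9.8 × 1.4822 × 10⁻³ / 70 = 2.0751 × 10⁻⁴ s⁻².
N = √(2.0751 × 10⁻⁴) = 0.014405 rad s⁻¹ → T = 2π/N = 436.18 s = 7.2697 min ≈ 7.27 min.

7.27 min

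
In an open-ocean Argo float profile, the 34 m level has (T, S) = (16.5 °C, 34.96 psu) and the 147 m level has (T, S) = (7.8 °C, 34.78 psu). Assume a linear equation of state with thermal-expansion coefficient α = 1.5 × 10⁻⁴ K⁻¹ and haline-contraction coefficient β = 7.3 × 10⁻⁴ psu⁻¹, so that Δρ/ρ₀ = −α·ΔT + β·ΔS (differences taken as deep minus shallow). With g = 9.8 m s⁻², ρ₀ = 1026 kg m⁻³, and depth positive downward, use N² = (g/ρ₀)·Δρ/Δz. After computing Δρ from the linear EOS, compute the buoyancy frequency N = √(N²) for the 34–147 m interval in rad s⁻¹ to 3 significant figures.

0.0101 rad s⁻¹

ΔT = -8.7 K, ΔS = -0.18 psu (deep − shallow).
Δρ/ρ₀ = −αΔT + βΔS = 1.305 × 10⁻³ − 1.314 × 10⁻⁴ = 1.1736 × 10⁻³, so Δρ ≈ 1.204 kg m⁻³.
N² = (g/ρ₀)·Δρ/Δz = g·(Δρ/ρ₀)/Δz = 9.8 × 1.1736 × 10⁻³ / 113 = 1.0178 × 10⁻⁴ s⁻².
N = √(1.0178 × 10⁻⁴) = 0.010089 rad s⁻¹ ≈ 0.0101 rad s⁻¹.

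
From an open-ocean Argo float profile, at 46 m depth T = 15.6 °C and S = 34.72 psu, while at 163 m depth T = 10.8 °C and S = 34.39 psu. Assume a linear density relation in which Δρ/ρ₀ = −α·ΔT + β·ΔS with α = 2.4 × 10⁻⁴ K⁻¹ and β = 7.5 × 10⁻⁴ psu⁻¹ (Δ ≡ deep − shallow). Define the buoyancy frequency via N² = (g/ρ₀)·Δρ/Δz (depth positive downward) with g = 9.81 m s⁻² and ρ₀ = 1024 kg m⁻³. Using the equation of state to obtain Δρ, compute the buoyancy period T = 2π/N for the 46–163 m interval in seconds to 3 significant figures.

721 s

ΔT = -4.8 K, ΔS = -0.33 psu (deep − shallow).
Δρ/ρ₀ = −αΔT + βΔS = 1.152 × 10⁻³ − 2.475 × 10⁻⁴ = 9.045 × 10⁻⁴, so Δρ ≈ 0.9262 kg m⁻³.
N² = (g/ρ₀)·Δρ/Δz = g·(Δρ/ρ₀)/Δz = 9.81 × 9.045 × 10⁻⁴ / 117 = 7.5839 × 10⁻⁵ s⁻².
N = √(7.5839 × 10⁻⁵) = 8.7086 × 10⁻³ rad s⁻¹ → T = 2π/N = 721.49 s ≈ 721 s.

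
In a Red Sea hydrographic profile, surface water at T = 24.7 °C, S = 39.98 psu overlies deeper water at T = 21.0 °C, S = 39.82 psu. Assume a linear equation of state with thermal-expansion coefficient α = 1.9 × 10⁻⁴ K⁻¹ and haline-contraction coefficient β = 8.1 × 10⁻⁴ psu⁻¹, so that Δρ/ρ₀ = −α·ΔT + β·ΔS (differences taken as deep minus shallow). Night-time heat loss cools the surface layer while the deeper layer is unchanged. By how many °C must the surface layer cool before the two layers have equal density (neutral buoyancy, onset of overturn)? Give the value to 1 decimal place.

3.0 °C

Neutral buoyancy requires Δρ = 0, i.e. −α(T_deep − T_surf′) + β(S_deep − S_surf) = 0.
T_surf′ = T_deep − (β/α)·ΔS = 21.0 − (8.1 × 10⁻⁴/1.9 × 10⁻⁴)·(-0.16) = 21.682 °C.
Cooling required: 24.7 − (21.682) = 3.018 °C.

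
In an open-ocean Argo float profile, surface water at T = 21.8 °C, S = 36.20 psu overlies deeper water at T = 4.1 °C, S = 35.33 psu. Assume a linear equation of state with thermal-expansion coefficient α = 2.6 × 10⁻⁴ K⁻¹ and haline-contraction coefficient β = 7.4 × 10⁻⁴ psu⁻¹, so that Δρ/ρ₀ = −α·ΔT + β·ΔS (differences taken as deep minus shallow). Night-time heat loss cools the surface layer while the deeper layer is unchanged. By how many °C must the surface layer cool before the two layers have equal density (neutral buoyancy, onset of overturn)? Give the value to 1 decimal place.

15.2 °C

Neutral buoyancy requires Δρ = 0, i.e. −α(T_deep − T_surf′) + β(S_deep − S_surf) = 0.
T_surf′ = T_deep − (β/α)·ΔS = 4.1 − (7.4 × 10⁻⁴/2.6 × 10⁻⁴)·(-0.87) = 6.576 °C.
Cooling required: 21.8 − (6.576) = 15.224 °C.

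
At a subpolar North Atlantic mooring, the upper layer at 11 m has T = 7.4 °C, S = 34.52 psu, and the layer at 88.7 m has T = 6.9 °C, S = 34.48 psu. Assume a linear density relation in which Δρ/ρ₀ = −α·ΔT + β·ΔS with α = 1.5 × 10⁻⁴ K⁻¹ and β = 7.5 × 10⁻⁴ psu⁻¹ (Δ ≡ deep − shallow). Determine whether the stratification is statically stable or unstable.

ΔT = 6.9 − 7.4 = -0.5 K and ΔS = 34.48 − 34.52 = -0.04 psu (deep − shallow).
−αΔT = 7.50 × 10⁻⁵; βΔS = -3.00 × 10⁻⁵; sum Δρ/ρ₀ = 4.50 × 10⁻⁵.
Δρ/ρ₀ > 0, so Δρ > 0: deeper water is denser → statically stable.

stable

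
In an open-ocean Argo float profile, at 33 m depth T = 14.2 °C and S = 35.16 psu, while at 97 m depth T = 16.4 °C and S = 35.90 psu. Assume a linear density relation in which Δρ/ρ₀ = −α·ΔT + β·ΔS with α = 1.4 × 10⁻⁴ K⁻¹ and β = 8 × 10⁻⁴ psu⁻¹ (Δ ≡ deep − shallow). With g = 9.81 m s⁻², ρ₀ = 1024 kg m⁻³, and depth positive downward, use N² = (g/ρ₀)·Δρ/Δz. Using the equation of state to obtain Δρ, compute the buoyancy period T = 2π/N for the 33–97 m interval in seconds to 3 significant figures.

ΔT = +2.2 K, ΔS = +0.74 psu (deep − shallow).
Δρ/ρ₀ = −αΔT + βΔS = -3.08 × 10⁻⁴ + 5.92 × 10⁻⁴ = 2.84 × 10⁻⁴, so Δρ ≈ 0.2908 kg m⁻³.
N² = (g/ρ₀)·Δρ/Δz = g·(Δρ/ρ₀)/Δz = 9.81 × 2.84 × 10⁻⁴ / 64 = 4.3532 × 10⁻⁵ s⁻².
N = √(4.3532 × 10⁻⁵) = 6.5979 × 10⁻³ rad s⁻¹ → T = 2π/N = 952.30 s ≈ 952 s.

952 s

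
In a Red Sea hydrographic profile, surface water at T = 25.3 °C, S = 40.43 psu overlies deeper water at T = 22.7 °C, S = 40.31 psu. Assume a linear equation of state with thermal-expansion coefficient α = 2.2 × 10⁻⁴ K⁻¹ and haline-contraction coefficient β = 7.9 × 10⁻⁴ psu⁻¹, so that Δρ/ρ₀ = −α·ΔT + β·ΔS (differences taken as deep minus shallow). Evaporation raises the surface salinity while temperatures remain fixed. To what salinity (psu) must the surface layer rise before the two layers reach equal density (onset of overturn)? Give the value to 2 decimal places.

41.03 psu

Neutral buoyancy requires −α(T_deep − T_surf) + β(S_deep − S_surf′) = 0.
S_surf′ = S_deep − (α/β)·ΔT = 40.31 − (2.2 × 10⁻⁴/7.9 × 10⁻⁴)·(-2.6) = 41.0341 psu.
Increase required: 41.0341 − 40.43 = 0.6041 psu.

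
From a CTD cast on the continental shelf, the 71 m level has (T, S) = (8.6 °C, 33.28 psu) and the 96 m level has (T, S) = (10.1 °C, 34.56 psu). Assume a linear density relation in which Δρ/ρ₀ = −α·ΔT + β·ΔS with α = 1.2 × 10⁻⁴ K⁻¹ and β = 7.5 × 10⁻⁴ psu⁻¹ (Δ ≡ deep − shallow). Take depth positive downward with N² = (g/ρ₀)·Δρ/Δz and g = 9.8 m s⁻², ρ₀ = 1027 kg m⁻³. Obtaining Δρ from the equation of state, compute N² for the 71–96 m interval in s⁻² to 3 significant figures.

ΔT = +1.5 K, ΔS = +1.28 psu (deep − shallow).
Δρ/ρ₀ = −αΔT + βΔS = -1.80 × 10⁻⁴ + 9.60 × 10⁻⁴ = 7.80 × 10⁻⁴, so Δρ ≈ 0.8011 kg m⁻³.
N² = (g/ρ₀)·Δρ/Δz = g·(Δρ/ρ₀)/Δz = 9.8 × 7.80 × 10⁻⁴ / 25 = 3.0576 × 10⁻⁴ s⁻² ≈ 3.06 × 10⁻⁴ s⁻².

3.06 × 10⁻⁴ s⁻²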